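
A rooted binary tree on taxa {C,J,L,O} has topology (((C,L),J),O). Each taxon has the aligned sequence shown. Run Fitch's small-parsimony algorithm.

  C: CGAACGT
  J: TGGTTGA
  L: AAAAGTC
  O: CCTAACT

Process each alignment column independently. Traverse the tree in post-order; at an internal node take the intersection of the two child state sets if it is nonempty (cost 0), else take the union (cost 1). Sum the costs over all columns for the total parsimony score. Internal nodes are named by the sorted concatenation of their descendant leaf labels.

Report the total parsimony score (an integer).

14

CL@0: {C} ∪ {A} = {A,C} (union, +1)
CJL@0: {A,C} ∪ {T} = {A,C,T} (union, +1)
CJLO@0: {A,C,T} ∩ {C} = {C} (intersection, +0)
CL@1: {G} ∪ {A} = {A,G} (union, +1)
CJL@1: {A,G} ∩ {G} = {G} (intersection, +0)
CJLO@1: {G} ∪ {C} = {C,G} (union, +1)
CL@2: {A} ∩ {A} = {A} (intersection, +0)
CJL@2: {A} ∪ {G} = {A,G} (union, +1)
CJLO@2: {A,G} ∪ {T} = {A,G,T} (union, +1)
CL@3: {A} ∩ {A} = {A} (intersection, +0)
CJL@3: {A} ∪ {T} = {A,T} (union, +1)
CJLO@3: {A,T} ∩ {A} = {A} (intersection, +0)
CL@4: {C} ∪ {G} = {C,G} (union, +1)
CJL@4: {C,G} ∪ {T} = {C,G,T} (union, +1)
CJLO@4: {C,G,T} ∪ {A} = {A,C,G,T} (union, +1)
CL@5: {G} ∪ {T} = {G,T} (union, +1)
CJL@5: {G,T} ∩ {G} = {G} (intersection, +0)
CJLO@5: {G} ∪ {C} = {C,G} (union, +1)
CL@6: {T} ∪ {C} = {C,T} (union, +1)
CJL@6: {C,T} ∪ {A} = {A,C,T} (union, +1)
CJLO@6: {A,C,T} ∩ {T} = {T} (intersection, +0)
per-site changes: [2, 2, 2, 1, 3, 2, 2]; total = 14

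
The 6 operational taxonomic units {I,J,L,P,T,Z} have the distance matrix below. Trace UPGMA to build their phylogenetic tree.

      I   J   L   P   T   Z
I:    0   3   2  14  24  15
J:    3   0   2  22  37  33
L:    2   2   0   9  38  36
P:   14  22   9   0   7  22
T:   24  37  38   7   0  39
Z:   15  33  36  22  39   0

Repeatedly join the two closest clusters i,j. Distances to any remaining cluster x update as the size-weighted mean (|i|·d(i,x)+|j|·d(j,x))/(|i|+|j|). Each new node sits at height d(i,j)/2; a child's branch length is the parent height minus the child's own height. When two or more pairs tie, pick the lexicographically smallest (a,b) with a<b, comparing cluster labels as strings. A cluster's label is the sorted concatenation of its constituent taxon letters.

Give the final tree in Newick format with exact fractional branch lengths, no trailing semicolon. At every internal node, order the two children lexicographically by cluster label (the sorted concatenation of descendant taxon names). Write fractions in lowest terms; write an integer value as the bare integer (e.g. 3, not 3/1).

step 1: merge (I,L) at d=2; branch lengths I→1, L→1; new cluster IL
  updated: d(IL,J)=5/2, d(IL,P)=23/2, d(IL,T)=31, d(IL,Z)=51/2
step 2: merge (IL,J) at d=5/2; branch lengths IL→1/4, J→5/4; new cluster IJL
  updated: d(IJL,P)=15, d(IJL,T)=33, d(IJL,Z)=28
step 3: merge (P,T) at d=7; branch lengths P→7/2, T→7/2; new cluster PT
  updated: d(IJL,PT)=24, d(PT,Z)=61/2
step 4: merge (IJL,PT) at d=24; branch lengths IJL→43/4, PT→17/2; new cluster IJLPT
  updated: d(IJLPT,Z)=29
step 5: merge (IJLPT,Z) at d=29; branch lengths IJLPT→5/2, Z→29/2; new cluster IJLPTZ
final tree: ((((I:1,L:1):1/4,J:5/4):43/4,(P:7/2,T:7/2):17/2):5/2,Z:29/2)
total length: 187/4

((((I:1,L:1):1/4,J:5/4):43/4,(P:7/2,T:7/2):17/2):5/2,Z:29/2)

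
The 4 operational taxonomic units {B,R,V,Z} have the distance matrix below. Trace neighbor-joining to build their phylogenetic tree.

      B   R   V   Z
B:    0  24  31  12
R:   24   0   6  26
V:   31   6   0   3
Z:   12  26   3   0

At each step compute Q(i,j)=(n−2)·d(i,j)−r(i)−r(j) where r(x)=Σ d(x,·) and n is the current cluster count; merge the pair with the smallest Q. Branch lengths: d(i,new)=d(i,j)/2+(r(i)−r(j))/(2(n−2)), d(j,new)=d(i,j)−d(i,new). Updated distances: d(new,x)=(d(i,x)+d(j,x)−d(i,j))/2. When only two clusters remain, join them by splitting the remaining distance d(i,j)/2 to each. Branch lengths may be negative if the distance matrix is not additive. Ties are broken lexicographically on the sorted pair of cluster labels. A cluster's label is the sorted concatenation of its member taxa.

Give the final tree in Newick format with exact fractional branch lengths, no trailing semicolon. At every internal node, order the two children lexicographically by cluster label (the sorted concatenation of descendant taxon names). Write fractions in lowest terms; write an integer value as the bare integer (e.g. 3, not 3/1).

step 1: merge (B,Z) at d=12, Q=-84; branch lengths B→25/2, Z→-1/2; new cluster BZ
  updated: d(BZ,R)=19, d(BZ,V)=11
step 2: merge (BZ,R) at d=19, Q=-36; branch lengths BZ→12, R→7; new cluster BRZ
  updated: d(BRZ,V)=-1
step 3: merge (BRZ,V) at d=-1; branch lengths BRZ→-1/2, V→-1/2; new cluster BRVZ
final tree: (((B:25/2,Z:-1/2):12,R:7):-1/2,V:-1/2)
total length: 30

(((B:25/2,Z:-1/2):12,R:7):-1/2,V:-1/2)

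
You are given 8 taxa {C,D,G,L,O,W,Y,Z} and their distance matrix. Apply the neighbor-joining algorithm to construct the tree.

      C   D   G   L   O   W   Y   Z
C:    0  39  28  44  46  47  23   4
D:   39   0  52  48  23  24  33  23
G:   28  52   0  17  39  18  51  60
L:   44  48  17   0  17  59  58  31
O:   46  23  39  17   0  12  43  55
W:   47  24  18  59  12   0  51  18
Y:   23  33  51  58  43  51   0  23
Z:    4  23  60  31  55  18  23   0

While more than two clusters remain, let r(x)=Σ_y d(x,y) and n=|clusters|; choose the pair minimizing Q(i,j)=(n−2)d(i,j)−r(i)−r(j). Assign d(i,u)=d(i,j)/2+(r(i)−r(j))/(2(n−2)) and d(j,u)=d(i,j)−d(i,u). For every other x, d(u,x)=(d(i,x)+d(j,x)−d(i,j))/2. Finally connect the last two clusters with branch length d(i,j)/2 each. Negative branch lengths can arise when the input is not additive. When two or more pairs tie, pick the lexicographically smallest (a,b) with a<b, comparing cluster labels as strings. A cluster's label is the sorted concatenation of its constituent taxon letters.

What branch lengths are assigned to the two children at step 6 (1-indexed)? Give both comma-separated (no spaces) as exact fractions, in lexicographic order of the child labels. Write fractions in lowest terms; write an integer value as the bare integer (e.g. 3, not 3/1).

101/32,31/8

step 1: merge (G,L) at d=17, Q=-437; branch lengths G→31/4, L→37/4; new cluster GL
  updated: d(C,GL)=55/2, d(D,GL)=83/2, d(GL,O)=39/2, d(GL,W)=30, d(GL,Y)=46, d(GL,Z)=37
step 2: merge (C,Z) at d=4, Q=-653/2; branch lengths C→93/20, Z→-13/20; new cluster CZ
  updated: d(CZ,D)=29, d(CZ,GL)=121/4, d(CZ,O)=97/2, d(CZ,W)=61/2, d(CZ,Y)=21
step 3: merge (CZ,Y) at d=21, Q=-1077/4; branch lengths CZ→197/32, Y→475/32; new cluster CYZ
  updated: d(CYZ,D)=41/2, d(CYZ,GL)=221/8, d(CYZ,O)=141/4, d(CYZ,W)=121/4
step 4: merge (CYZ,D) at d=41/2, Q=-1289/8; branch lengths CYZ→529/48, D→455/48; new cluster CDYZ
  updated: d(CDYZ,GL)=389/16, d(CDYZ,O)=151/8, d(CDYZ,W)=135/8
step 5: merge (CDYZ,GL) at d=389/16, Q=-341/4; branch lengths CDYZ→279/32, GL→499/32; new cluster CDGLYZ
  updated: d(CDGLYZ,O)=225/32, d(CDGLYZ,W)=361/32
step 6: merge (CDGLYZ,O) at d=225/32, Q=-485/16; branch lengths CDGLYZ→101/32, O→31/8; new cluster CDGLOYZ
  updated: d(CDGLOYZ,W)=65/8
step 7: merge (CDGLOYZ,W) at d=65/8; branch lengths CDGLOYZ→65/16, W→65/16; new cluster CDGLOWYZ
final tree: ((((((C:93/20,Z:-13/20):197/32,Y:475/32):529/48,D:455/48):279/32,(G:31/4,L:37/4):499/32):101/32,O:31/8):65/16,W:65/16)
total length: 3263/32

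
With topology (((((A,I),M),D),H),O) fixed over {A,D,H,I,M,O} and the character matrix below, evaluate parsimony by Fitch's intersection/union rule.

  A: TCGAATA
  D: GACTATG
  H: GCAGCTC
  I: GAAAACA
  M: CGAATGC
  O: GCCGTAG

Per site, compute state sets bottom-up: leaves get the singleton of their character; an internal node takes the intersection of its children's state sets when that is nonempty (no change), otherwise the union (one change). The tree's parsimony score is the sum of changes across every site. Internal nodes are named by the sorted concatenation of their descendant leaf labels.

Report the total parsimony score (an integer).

[col 0] AI: children A:{T}, I:{G} ∪→ {G,T}; cost 1
[col 0] AIM: children AI:{G,T}, M:{C} ∪→ {C,G,T}; cost 1
[col 0] ADIM: children AIM:{C,G,T}, D:{G} ∩→ {G}; cost 0
[col 0] ADHIM: children ADIM:{G}, H:{G} ∩→ {G}; cost 0
[col 0] ADHIMO: children ADHIM:{G}, O:{G} ∩→ {G}; cost 0
[col 1] AI: children A:{C}, I:{A} ∪→ {A,C}; cost 1
[col 1] AIM: children AI:{A,C}, M:{G} ∪→ {A,C,G}; cost 1
[col 1] ADIM: children AIM:{A,C,G}, D:{A} ∩→ {A}; cost 0
[col 1] ADHIM: children ADIM:{A}, H:{C} ∪→ {A,C}; cost 1
[col 1] ADHIMO: children ADHIM:{A,C}, O:{C} ∩→ {C}; cost 0
[col 2] AI: children A:{G}, I:{A} ∪→ {A,G}; cost 1
[col 2] AIM: children AI:{A,G}, M:{A} ∩→ {A}; cost 0
[col 2] ADIM: children AIM:{A}, D:{C} ∪→ {A,C}; cost 1
[col 2] ADHIM: children ADIM:{A,C}, H:{A} ∩→ {A}; cost 0
[col 2] ADHIMO: children ADHIM:{A}, O:{C} ∪→ {A,C}; cost 1
[col 3] AI: children A:{A}, I:{A} ∩→ {A}; cost 0
[col 3] AIM: children AI:{A}, M:{A} ∩→ {A}; cost 0
[col 3] ADIM: children AIM:{A}, D:{T} ∪→ {A,T}; cost 1
[col 3] ADHIM: children ADIM:{A,T}, H:{G} ∪→ {A,G,T}; cost 1
[col 3] ADHIMO: children ADHIM:{A,G,T}, O:{G} ∩→ {G}; cost 0
[col 4] AI: children A:{A}, I:{A} ∩→ {A}; cost 0
[col 4] AIM: children AI:{A}, M:{T} ∪→ {A,T}; cost 1
[col 4] ADIM: children AIM:{A,T}, D:{A} ∩→ {A}; cost 0
[col 4] ADHIM: children ADIM:{A}, H:{C} ∪→ {A,C}; cost 1
[col 4] ADHIMO: children ADHIM:{A,C}, O:{T} ∪→ {A,C,T}; cost 1
[col 5] AI: children A:{T}, I:{C} ∪→ {C,T}; cost 1
[col 5] AIM: children AI:{C,T}, M:{G} ∪→ {C,G,T}; cost 1
[col 5] ADIM: children AIM:{C,G,T}, D:{T} ∩→ {T}; cost 0
[col 5] ADHIM: children ADIM:{T}, H:{T} ∩→ {T}; cost 0
[col 5] ADHIMO: children ADHIM:{T}, O:{A} ∪→ {A,T}; cost 1
[col 6] AI: children A:{A}, I:{A} ∩→ {A}; cost 0
[col 6] AIM: children AI:{A}, M:{C} ∪→ {A,C}; cost 1
[col 6] ADIM: children AIM:{A,C}, D:{G} ∪→ {A,C,G}; cost 1
[col 6] ADHIM: children ADIM:{A,C,G}, H:{C} ∩→ {C}; cost 0
[col 6] ADHIMO: children ADHIM:{C}, O:{G} ∪→ {C,G}; cost 1
per-site changes: [2, 3, 3, 2, 3, 3, 3]; total = 19

19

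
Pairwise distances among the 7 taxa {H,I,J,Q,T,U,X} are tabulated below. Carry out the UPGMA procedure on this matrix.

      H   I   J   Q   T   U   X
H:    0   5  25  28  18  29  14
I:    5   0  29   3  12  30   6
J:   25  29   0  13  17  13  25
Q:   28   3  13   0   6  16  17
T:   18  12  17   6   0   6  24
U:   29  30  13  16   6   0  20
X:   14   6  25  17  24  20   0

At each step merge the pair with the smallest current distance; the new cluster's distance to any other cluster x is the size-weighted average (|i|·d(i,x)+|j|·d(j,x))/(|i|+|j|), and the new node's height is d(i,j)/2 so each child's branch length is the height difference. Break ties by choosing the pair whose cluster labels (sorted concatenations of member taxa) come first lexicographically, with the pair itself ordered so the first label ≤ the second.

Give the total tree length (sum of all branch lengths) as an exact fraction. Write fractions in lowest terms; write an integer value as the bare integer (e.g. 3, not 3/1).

1. join I+Q (d=3) ⇒ IQ; edges |I|=3/2, |Q|=3/2
  updated: d(H,IQ)=33/2, d(IQ,J)=21, d(IQ,T)=9, d(IQ,U)=23, d(IQ,X)=23/2
2. join T+U (d=6) ⇒ TU; edges |T|=3, |U|=3
  updated: d(H,TU)=47/2, d(IQ,TU)=16, d(J,TU)=15, d(TU,X)=22
3. join IQ+X (d=23/2) ⇒ IQX; edges |IQ|=17/4, |X|=23/4
  updated: d(H,IQX)=47/3, d(IQX,J)=67/3, d(IQX,TU)=18
4. join J+TU (d=15) ⇒ JTU; edges |J|=15/2, |TU|=9/2
  updated: d(H,JTU)=24, d(IQX,JTU)=175/9
5. join H+IQX (d=47/3) ⇒ HIQX; edges |H|=47/6, |IQX|=25/12
  updated: d(HIQX,JTU)=247/12
6. join HIQX+JTU (d=247/12) ⇒ HIJQTUX; edges |HIQX|=59/24, |JTU|=67/24
final tree: ((H:47/6,((I:3/2,Q:3/2):17/4,X:23/4):25/12):59/24,(J:15/2,(T:3,U:3):9/2):67/24)
total length: 277/6

277/6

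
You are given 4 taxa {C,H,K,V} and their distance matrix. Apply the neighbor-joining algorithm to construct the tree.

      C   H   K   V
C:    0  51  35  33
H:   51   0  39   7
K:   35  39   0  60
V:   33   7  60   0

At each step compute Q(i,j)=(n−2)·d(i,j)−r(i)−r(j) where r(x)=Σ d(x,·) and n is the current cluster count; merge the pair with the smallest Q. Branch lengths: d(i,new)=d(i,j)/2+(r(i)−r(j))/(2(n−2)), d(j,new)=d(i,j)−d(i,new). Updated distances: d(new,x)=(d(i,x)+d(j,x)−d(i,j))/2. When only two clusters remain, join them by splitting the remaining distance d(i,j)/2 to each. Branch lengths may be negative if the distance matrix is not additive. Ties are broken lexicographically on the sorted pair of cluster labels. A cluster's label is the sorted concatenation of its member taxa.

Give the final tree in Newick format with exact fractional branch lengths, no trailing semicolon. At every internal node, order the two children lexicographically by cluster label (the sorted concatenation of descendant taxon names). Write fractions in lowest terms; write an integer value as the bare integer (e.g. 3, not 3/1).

(((C:55/4,K:85/4):99/4,H:11/4):17/8,V:17/8)

step 1: merge (C,K) at d=35, Q=-183; branch lengths C→55/4, K→85/4; new cluster CK
  updated: d(CK,H)=55/2, d(CK,V)=29
step 2: merge (CK,H) at d=55/2, Q=-127/2; branch lengths CK→99/4, H→11/4; new cluster CHK
  updated: d(CHK,V)=17/4
step 3: merge (CHK,V) at d=17/4; branch lengths CHK→17/8, V→17/8; new cluster CHKV
final tree: (((C:55/4,K:85/4):99/4,H:11/4):17/8,V:17/8)
total length: 267/4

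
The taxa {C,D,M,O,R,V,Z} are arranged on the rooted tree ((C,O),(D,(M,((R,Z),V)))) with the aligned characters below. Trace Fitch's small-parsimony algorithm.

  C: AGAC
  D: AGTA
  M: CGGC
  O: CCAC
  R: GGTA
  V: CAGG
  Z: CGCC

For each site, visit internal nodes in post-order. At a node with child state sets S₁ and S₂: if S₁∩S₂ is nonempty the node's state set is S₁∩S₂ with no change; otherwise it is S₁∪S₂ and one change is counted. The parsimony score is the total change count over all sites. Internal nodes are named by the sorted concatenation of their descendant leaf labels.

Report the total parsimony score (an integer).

12

CO@0: {A} ∪ {C} = {A,C} (union, +1)
RZ@0: {G} ∪ {C} = {C,G} (union, +1)
RVZ@0: {C,G} ∩ {C} = {C} (intersection, +0)
MRVZ@0: {C} ∩ {C} = {C} (intersection, +0)
DMRVZ@0: {A} ∪ {C} = {A,C} (union, +1)
CDMORVZ@0: {A,C} ∩ {A,C} = {A,C} (intersection, +0)
CO@1: {G} ∪ {C} = {C,G} (union, +1)
RZ@1: {G} ∩ {G} = {G} (intersection, +0)
RVZ@1: {G} ∪ {A} = {A,G} (union, +1)
MRVZ@1: {G} ∩ {A,G} = {G} (intersection, +0)
DMRVZ@1: {G} ∩ {G} = {G} (intersection, +0)
CDMORVZ@1: {C,G} ∩ {G} = {G} (intersection, +0)
CO@2: {A} ∩ {A} = {A} (intersection, +0)
RZ@2: {T} ∪ {C} = {C,T} (union, +1)
RVZ@2: {C,T} ∪ {G} = {C,G,T} (union, +1)
MRVZ@2: {G} ∩ {C,G,T} = {G} (intersection, +0)
DMRVZ@2: {T} ∪ {G} = {G,T} (union, +1)
CDMORVZ@2: {A} ∪ {G,T} = {A,G,T} (union, +1)
CO@3: {C} ∩ {C} = {C} (intersection, +0)
RZ@3: {A} ∪ {C} = {A,C} (union, +1)
RVZ@3: {A,C} ∪ {G} = {A,C,G} (union, +1)
MRVZ@3: {C} ∩ {A,C,G} = {C} (intersection, +0)
DMRVZ@3: {A} ∪ {C} = {A,C} (union, +1)
CDMORVZ@3: {C} ∩ {A,C} = {C} (intersection, +0)
per-site changes: [3, 2, 4, 3]; total = 12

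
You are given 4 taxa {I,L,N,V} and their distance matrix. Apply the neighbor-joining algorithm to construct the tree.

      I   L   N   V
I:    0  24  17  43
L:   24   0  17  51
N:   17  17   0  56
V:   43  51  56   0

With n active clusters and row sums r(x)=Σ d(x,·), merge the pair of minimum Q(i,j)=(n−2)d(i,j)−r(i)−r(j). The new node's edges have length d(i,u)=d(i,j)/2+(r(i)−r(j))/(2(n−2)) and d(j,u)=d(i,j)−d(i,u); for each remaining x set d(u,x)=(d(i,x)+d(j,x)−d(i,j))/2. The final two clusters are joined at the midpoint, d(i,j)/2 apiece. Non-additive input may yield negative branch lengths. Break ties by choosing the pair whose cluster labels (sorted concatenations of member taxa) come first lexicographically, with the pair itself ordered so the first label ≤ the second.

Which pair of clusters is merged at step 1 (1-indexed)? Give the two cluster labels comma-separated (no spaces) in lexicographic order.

I,V

iteration 1: select I,V (d=43, Q=-148); attach at lengths (5, 38); label the merged cluster IV
  updated: d(IV,L)=16, d(IV,N)=15
iteration 2: select IV,L (d=16, Q=-48); attach at lengths (7, 9); label the merged cluster ILV
  updated: d(ILV,N)=8
iteration 3: select ILV,N (d=8); attach at lengths (4, 4); label the merged cluster ILNV
final tree: (((I:5,V:38):7,L:9):4,N:4)
total length: 67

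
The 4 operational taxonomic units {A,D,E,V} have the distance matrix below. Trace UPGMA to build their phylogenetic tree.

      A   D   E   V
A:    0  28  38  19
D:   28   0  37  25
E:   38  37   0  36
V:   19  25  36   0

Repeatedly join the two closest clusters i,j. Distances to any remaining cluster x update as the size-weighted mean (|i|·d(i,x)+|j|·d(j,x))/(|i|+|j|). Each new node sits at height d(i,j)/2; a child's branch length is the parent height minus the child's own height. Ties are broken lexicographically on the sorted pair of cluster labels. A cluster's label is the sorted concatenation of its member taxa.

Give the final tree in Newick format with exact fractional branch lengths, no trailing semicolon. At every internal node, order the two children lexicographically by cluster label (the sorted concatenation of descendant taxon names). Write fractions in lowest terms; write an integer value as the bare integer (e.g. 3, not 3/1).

iteration 1: select A,V (d=19); attach at lengths (19/2, 19/2); label the merged cluster AV
  updated: d(AV,D)=53/2, d(AV,E)=37
iteration 2: select AV,D (d=53/2); attach at lengths (15/4, 53/4); label the merged cluster ADV
  updated: d(ADV,E)=37
iteration 3: select ADV,E (d=37); attach at lengths (21/4, 37/2); label the merged cluster ADEV
final tree: (((A:19/2,V:19/2):15/4,D:53/4):21/4,E:37/2)
total length: 239/4

(((A:19/2,V:19/2):15/4,D:53/4):21/4,E:37/2)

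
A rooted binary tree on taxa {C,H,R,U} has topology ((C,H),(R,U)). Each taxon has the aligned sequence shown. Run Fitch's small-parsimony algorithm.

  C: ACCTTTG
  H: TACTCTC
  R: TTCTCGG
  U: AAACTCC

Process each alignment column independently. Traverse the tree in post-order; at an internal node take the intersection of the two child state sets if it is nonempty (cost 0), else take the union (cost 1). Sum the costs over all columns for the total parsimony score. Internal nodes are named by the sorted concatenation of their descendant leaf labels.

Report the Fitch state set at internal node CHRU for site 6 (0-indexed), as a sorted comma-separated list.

C,G

site 0, node CH: C={A} ∪ H={T} → {A,T} (+1)
site 0, node RU: R={T} ∪ U={A} → {A,T} (+1)
site 0, node CHRU: CH={A,T} ∩ RU={A,T} → {A,T} (+0)
site 1, node CH: C={C} ∪ H={A} → {A,C} (+1)
site 1, node RU: R={T} ∪ U={A} → {A,T} (+1)
site 1, node CHRU: CH={A,C} ∩ RU={A,T} → {A} (+0)
site 2, node CH: C={C} ∩ H={C} → {C} (+0)
site 2, node RU: R={C} ∪ U={A} → {A,C} (+1)
site 2, node CHRU: CH={C} ∩ RU={A,C} → {C} (+0)
site 3, node CH: C={T} ∩ H={T} → {T} (+0)
site 3, node RU: R={T} ∪ U={C} → {C,T} (+1)
site 3, node CHRU: CH={T} ∩ RU={C,T} → {T} (+0)
site 4, node CH: C={T} ∪ H={C} → {C,T} (+1)
site 4, node RU: R={C} ∪ U={T} → {C,T} (+1)
site 4, node CHRU: CH={C,T} ∩ RU={C,T} → {C,T} (+0)
site 5, node CH: C={T} ∩ H={T} → {T} (+0)
site 5, node RU: R={G} ∪ U={C} → {C,G} (+1)
site 5, node CHRU: CH={T} ∪ RU={C,G} → {C,G,T} (+1)
site 6, node CH: C={G} ∪ H={C} → {C,G} (+1)
site 6, node RU: R={G} ∪ U={C} → {C,G} (+1)
site 6, node CHRU: CH={C,G} ∩ RU={C,G} → {C,G} (+0)
per-site changes: [2, 2, 1, 1, 2, 2, 2]; total = 12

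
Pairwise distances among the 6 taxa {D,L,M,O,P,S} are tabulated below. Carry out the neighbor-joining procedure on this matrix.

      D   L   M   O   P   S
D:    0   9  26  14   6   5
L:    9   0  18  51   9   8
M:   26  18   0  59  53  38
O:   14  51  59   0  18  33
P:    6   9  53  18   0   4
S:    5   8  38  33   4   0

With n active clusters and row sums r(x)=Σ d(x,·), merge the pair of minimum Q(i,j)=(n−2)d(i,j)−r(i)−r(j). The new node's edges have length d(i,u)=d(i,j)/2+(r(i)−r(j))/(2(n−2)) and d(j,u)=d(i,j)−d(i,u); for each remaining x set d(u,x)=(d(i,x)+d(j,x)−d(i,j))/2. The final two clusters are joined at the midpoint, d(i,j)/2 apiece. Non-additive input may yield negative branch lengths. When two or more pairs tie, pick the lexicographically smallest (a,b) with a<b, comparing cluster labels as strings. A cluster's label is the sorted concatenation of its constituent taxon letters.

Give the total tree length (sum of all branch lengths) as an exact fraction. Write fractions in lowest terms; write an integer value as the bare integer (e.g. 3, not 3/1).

iteration 1: select L,M (d=18, Q=-217); attach at lengths (-27/8, 171/8); label the merged cluster LM
  updated: d(D,LM)=17/2, d(LM,O)=46, d(LM,P)=22, d(LM,S)=14
iteration 2: select O,P (d=18, Q=-107); attach at lengths (115/6, -7/6); label the merged cluster OP
  updated: d(D,OP)=1, d(LM,OP)=25, d(OP,S)=19/2
iteration 3: select D,OP (d=1, Q=-48); attach at lengths (-19/4, 23/4); label the merged cluster DOP
  updated: d(DOP,LM)=65/4, d(DOP,S)=27/4
iteration 4: select DOP,LM (d=65/4, Q=-37); attach at lengths (9/2, 47/4); label the merged cluster DLMOP
  updated: d(DLMOP,S)=9/4
iteration 5: select DLMOP,S (d=9/4); attach at lengths (9/8, 9/8); label the merged cluster DLMOPS
final tree: (((D:-19/4,(O:115/6,P:-7/6):23/4):9/2,(L:-27/8,M:171/8):47/4):9/8,S:9/8)
total length: 111/2

111/2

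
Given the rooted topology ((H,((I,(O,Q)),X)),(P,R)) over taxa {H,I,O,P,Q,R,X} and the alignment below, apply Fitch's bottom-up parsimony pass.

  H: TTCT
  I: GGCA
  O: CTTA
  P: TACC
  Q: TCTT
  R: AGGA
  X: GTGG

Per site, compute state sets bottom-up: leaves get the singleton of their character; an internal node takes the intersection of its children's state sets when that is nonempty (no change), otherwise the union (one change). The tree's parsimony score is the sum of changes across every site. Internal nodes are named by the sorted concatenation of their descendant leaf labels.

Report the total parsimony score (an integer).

OQ@0: {C} ∪ {T} = {C,T} (union, +1)
IOQ@0: {G} ∪ {C,T} = {C,G,T} (union, +1)
IOQX@0: {C,G,T} ∩ {G} = {G} (intersection, +0)
HIOQX@0: {T} ∪ {G} = {G,T} (union, +1)
PR@0: {T} ∪ {A} = {A,T} (union, +1)
HIOPQRX@0: {G,T} ∩ {A,T} = {T} (intersection, +0)
OQ@1: {T} ∪ {C} = {C,T} (union, +1)
IOQ@1: {G} ∪ {C,T} = {C,G,T} (union, +1)
IOQX@1: {C,G,T} ∩ {T} = {T} (intersection, +0)
HIOQX@1: {T} ∩ {T} = {T} (intersection, +0)
PR@1: {A} ∪ {G} = {A,G} (union, +1)
HIOPQRX@1: {T} ∪ {A,G} = {A,G,T} (union, +1)
OQ@2: {T} ∩ {T} = {T} (intersection, +0)
IOQ@2: {C} ∪ {T} = {C,T} (union, +1)
IOQX@2: {C,T} ∪ {G} = {C,G,T} (union, +1)
HIOQX@2: {C} ∩ {C,G,T} = {C} (intersection, +0)
PR@2: {C} ∪ {G} = {C,G} (union, +1)
HIOPQRX@2: {C} ∩ {C,G} = {C} (intersection, +0)
OQ@3: {A} ∪ {T} = {A,T} (union, +1)
IOQ@3: {A} ∩ {A,T} = {A} (intersection, +0)
IOQX@3: {A} ∪ {G} = {A,G} (union, +1)
HIOQX@3: {T} ∪ {A,G} = {A,G,T} (union, +1)
PR@3: {C} ∪ {A} = {A,C} (union, +1)
HIOPQRX@3: {A,G,T} ∩ {A,C} = {A} (intersection, +0)
per-site changes: [4, 4, 3, 4]; total = 15

15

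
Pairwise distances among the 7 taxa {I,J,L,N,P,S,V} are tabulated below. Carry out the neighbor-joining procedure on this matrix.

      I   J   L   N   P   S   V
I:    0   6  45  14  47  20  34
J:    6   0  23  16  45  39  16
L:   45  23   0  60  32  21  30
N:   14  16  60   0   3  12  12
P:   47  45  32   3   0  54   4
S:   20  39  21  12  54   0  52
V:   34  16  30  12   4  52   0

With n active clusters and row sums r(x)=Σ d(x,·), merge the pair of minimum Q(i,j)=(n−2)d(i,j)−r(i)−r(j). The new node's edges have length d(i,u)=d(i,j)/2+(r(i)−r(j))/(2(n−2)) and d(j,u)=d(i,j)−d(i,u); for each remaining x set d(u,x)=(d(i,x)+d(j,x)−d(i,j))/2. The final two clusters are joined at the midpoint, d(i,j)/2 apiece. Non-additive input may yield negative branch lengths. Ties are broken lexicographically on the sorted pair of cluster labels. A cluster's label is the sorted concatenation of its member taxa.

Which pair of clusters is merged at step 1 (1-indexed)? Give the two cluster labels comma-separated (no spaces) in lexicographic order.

1. join P+V (d=4, Q=-313) ⇒ PV; edges |P|=57/10, |V|=-17/10
  updated: d(I,PV)=77/2, d(J,PV)=57/2, d(L,PV)=29, d(N,PV)=11/2, d(PV,S)=51
2. join N+PV (d=11/2, Q=-238) ⇒ NPV; edges |N|=-23/8, |PV|=67/8
  updated: d(I,NPV)=47/2, d(J,NPV)=39/2, d(L,NPV)=167/4, d(NPV,S)=115/4
3. join L+S (d=21, Q=-353/2) ⇒ LS; edges |L|=85/6, |S|=41/6
  updated: d(I,LS)=22, d(J,LS)=41/2, d(LS,NPV)=99/4
4. join I+J (d=6, Q=-171/2) ⇒ IJ; edges |I|=35/8, |J|=13/8
  updated: d(IJ,LS)=73/4, d(IJ,NPV)=37/2
5. join IJ+LS (d=73/4, Q=-123/2) ⇒ IJLS; edges |IJ|=6, |LS|=49/4
  updated: d(IJLS,NPV)=25/2
6. join IJLS+NPV (d=25/2) ⇒ IJLNPSV; edges |IJLS|=25/4, |NPV|=25/4
final tree: (((I:35/8,J:13/8):6,(L:85/6,S:41/6):49/4):25/4,(N:-23/8,(P:57/10,V:-17/10):67/8):25/4)
total length: 269/4

P,V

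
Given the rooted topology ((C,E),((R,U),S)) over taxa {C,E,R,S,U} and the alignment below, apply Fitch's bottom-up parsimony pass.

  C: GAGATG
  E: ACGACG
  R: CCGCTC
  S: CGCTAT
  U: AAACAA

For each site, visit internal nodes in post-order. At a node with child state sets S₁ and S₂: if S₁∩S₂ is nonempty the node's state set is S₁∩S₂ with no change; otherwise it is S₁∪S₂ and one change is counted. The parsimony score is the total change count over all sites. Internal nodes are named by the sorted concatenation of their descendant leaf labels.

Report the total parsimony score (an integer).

CE@0: {G} ∪ {A} = {A,G} (union, +1)
RU@0: {C} ∪ {A} = {A,C} (union, +1)
RSU@0: {A,C} ∩ {C} = {C} (intersection, +0)
CERSU@0: {A,G} ∪ {C} = {A,C,G} (union, +1)
CE@1: {A} ∪ {C} = {A,C} (union, +1)
RU@1: {C} ∪ {A} = {A,C} (union, +1)
RSU@1: {A,C} ∪ {G} = {A,C,G} (union, +1)
CERSU@1: {A,C} ∩ {A,C,G} = {A,C} (intersection, +0)
CE@2: {G} ∩ {G} = {G} (intersection, +0)
RU@2: {G} ∪ {A} = {A,G} (union, +1)
RSU@2: {A,G} ∪ {C} = {A,C,G} (union, +1)
CERSU@2: {G} ∩ {A,C,G} = {G} (intersection, +0)
CE@3: {A} ∩ {A} = {A} (intersection, +0)
RU@3: {C} ∩ {C} = {C} (intersection, +0)
RSU@3: {C} ∪ {T} = {C,T} (union, +1)
CERSU@3: {A} ∪ {C,T} = {A,C,T} (union, +1)
CE@4: {T} ∪ {C} = {C,T} (union, +1)
RU@4: {T} ∪ {A} = {A,T} (union, +1)
RSU@4: {A,T} ∩ {A} = {A} (intersection, +0)
CERSU@4: {C,T} ∪ {A} = {A,C,T} (union, +1)
CE@5: {G} ∩ {G} = {G} (intersection, +0)
RU@5: {C} ∪ {A} = {A,C} (union, +1)
RSU@5: {A,C} ∪ {T} = {A,C,T} (union, +1)
CERSU@5: {G} ∪ {A,C,T} = {A,C,G,T} (union, +1)
per-site changes: [3, 3, 2, 2, 3, 3]; total = 16

16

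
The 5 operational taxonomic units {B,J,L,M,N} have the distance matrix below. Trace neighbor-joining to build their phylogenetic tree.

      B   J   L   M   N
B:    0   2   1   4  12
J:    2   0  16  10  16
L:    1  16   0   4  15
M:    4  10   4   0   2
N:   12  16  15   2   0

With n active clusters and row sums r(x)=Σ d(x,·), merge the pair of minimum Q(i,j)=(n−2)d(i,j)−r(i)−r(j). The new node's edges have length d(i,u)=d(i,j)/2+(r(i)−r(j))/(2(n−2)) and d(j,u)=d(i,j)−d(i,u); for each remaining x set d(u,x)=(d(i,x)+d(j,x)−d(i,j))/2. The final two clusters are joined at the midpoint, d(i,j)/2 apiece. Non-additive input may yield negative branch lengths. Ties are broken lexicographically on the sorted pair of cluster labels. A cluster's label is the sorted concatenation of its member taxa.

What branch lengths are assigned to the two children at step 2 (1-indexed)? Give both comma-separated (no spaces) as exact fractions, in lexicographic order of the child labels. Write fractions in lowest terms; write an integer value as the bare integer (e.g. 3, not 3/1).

-4,6

1. join M+N (d=2, Q=-59) ⇒ MN; edges |M|=-19/6, |N|=31/6
  updated: d(B,MN)=7, d(J,MN)=12, d(L,MN)=17/2
2. join B+J (d=2, Q=-36) ⇒ BJ; edges |B|=-4, |J|=6
  updated: d(BJ,L)=15/2, d(BJ,MN)=17/2
3. join BJ+L (d=15/2, Q=-49/2) ⇒ BJL; edges |BJ|=15/4, |L|=15/4
  updated: d(BJL,MN)=19/4
4. join BJL+MN (d=19/4) ⇒ BJLMN; edges |BJL|=19/8, |MN|=19/8
final tree: (((B:-4,J:6):15/4,L:15/4):19/8,(M:-19/6,N:31/6):19/8)
total length: 65/4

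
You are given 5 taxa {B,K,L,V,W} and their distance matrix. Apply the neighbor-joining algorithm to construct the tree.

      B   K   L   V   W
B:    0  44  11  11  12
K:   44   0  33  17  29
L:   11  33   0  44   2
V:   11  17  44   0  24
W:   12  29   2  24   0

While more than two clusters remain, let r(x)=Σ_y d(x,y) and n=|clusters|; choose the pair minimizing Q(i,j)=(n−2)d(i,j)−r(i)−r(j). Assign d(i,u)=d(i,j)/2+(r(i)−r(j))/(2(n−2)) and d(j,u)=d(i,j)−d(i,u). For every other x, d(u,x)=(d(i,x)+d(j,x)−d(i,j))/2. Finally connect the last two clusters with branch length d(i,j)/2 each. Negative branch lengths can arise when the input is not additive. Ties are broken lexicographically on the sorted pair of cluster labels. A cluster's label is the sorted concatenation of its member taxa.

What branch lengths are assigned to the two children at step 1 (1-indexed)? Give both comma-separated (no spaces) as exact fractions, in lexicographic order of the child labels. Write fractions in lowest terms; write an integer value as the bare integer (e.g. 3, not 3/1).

iteration 1: select K,V (d=17, Q=-168); attach at lengths (13, 4); label the merged cluster KV
  updated: d(B,KV)=19, d(KV,L)=30, d(KV,W)=18
iteration 2: select B,KV (d=19, Q=-71); attach at lengths (13/4, 63/4); label the merged cluster BKV
  updated: d(BKV,L)=11, d(BKV,W)=11/2
iteration 3: select BKV,L (d=11, Q=-37/2); attach at lengths (29/4, 15/4); label the merged cluster BKLV
  updated: d(BKLV,W)=-7/4
iteration 4: select BKLV,W (d=-7/4); attach at lengths (-7/8, -7/8); label the merged cluster BKLVW
final tree: (((B:13/4,(K:13,V:4):63/4):29/4,L:15/4):-7/8,W:-7/8)
total length: 181/4

13,4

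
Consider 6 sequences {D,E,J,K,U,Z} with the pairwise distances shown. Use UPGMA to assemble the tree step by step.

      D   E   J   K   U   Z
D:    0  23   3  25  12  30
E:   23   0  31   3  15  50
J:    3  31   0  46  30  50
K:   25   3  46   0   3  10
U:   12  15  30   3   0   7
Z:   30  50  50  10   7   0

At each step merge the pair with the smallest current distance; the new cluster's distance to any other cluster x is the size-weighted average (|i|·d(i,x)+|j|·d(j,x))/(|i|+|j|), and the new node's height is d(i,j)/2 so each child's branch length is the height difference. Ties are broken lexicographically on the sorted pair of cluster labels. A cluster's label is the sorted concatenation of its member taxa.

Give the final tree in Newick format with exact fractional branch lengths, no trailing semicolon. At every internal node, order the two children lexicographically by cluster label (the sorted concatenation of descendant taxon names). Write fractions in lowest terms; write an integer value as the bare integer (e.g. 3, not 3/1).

1. join D+J (d=3) ⇒ DJ; edges |D|=3/2, |J|=3/2
  updated: d(DJ,E)=27, d(DJ,K)=71/2, d(DJ,U)=21, d(DJ,Z)=40
2. join E+K (d=3) ⇒ EK; edges |E|=3/2, |K|=3/2
  updated: d(DJ,EK)=125/4, d(EK,U)=9, d(EK,Z)=30
3. join U+Z (d=7) ⇒ UZ; edges |U|=7/2, |Z|=7/2
  updated: d(DJ,UZ)=61/2, d(EK,UZ)=39/2
4. join EK+UZ (d=39/2) ⇒ EKUZ; edges |EK|=33/4, |UZ|=25/4
  updated: d(DJ,EKUZ)=247/8
5. join DJ+EKUZ (d=247/8) ⇒ DEJKUZ; edges |DJ|=223/16, |EKUZ|=91/16
final tree: ((D:3/2,J:3/2):223/16,((E:3/2,K:3/2):33/4,(U:7/2,Z:7/2):25/4):91/16)
total length: 377/8

((D:3/2,J:3/2):223/16,((E:3/2,K:3/2):33/4,(U:7/2,Z:7/2):25/4):91/16)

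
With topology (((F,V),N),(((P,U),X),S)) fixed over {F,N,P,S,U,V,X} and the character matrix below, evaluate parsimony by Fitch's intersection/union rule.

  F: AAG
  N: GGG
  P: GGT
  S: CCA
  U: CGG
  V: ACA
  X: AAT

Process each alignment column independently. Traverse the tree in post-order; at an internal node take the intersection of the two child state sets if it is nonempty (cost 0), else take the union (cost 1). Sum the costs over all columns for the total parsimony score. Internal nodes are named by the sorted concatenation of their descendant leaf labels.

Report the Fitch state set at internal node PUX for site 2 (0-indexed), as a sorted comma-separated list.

T

site 0, node FV: F={A} ∩ V={A} → {A} (+0)
site 0, node FNV: FV={A} ∪ N={G} → {A,G} (+1)
site 0, node PU: P={G} ∪ U={C} → {C,G} (+1)
site 0, node PUX: PU={C,G} ∪ X={A} → {A,C,G} (+1)
site 0, node PSUX: PUX={A,C,G} ∩ S={C} → {C} (+0)
site 0, node FNPSUVX: FNV={A,G} ∪ PSUX={C} → {A,C,G} (+1)
site 1, node FV: F={A} ∪ V={C} → {A,C} (+1)
site 1, node FNV: FV={A,C} ∪ N={G} → {A,C,G} (+1)
site 1, node PU: P={G} ∩ U={G} → {G} (+0)
site 1, node PUX: PU={G} ∪ X={A} → {A,G} (+1)
site 1, node PSUX: PUX={A,G} ∪ S={C} → {A,C,G} (+1)
site 1, node FNPSUVX: FNV={A,C,G} ∩ PSUX={A,C,G} → {A,C,G} (+0)
site 2, node FV: F={G} ∪ V={A} → {A,G} (+1)
site 2, node FNV: FV={A,G} ∩ N={G} → {G} (+0)
site 2, node PU: P={T} ∪ U={G} → {G,T} (+1)
site 2, node PUX: PU={G,T} ∩ X={T} → {T} (+0)
site 2, node PSUX: PUX={T} ∪ S={A} → {A,T} (+1)
site 2, node FNPSUVX: FNV={G} ∪ PSUX={A,T} → {A,G,T} (+1)
per-site changes: [4, 4, 4]; total = 12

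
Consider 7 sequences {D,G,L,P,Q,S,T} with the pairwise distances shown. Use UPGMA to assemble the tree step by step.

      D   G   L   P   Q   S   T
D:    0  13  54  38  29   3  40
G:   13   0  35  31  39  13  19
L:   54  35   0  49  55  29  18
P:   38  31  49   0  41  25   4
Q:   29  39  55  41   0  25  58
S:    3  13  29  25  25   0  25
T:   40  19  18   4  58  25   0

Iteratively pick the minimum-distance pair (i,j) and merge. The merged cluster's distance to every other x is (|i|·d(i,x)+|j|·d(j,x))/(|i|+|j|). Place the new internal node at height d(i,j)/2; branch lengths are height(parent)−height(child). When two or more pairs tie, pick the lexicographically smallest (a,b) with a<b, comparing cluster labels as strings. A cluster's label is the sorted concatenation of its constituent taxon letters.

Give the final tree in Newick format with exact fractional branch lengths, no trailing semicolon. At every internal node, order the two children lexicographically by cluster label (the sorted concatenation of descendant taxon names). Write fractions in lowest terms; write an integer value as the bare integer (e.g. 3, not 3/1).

iteration 1: select D,S (d=3); attach at lengths (3/2, 3/2); label the merged cluster DS
  updated: d(DS,G)=13, d(DS,L)=83/2, d(DS,P)=63/2, d(DS,Q)=27, d(DS,T)=65/2
iteration 2: select P,T (d=4); attach at lengths (2, 2); label the merged cluster PT
  updated: d(DS,PT)=32, d(G,PT)=25, d(L,PT)=67/2, d(PT,Q)=99/2
iteration 3: select DS,G (d=13); attach at lengths (5, 13/2); label the merged cluster DGS
  updated: d(DGS,L)=118/3, d(DGS,PT)=89/3, d(DGS,Q)=31
iteration 4: select DGS,PT (d=89/3); attach at lengths (25/3, 77/6); label the merged cluster DGPST
  updated: d(DGPST,L)=37, d(DGPST,Q)=192/5
iteration 5: select DGPST,L (d=37); attach at lengths (11/3, 37/2); label the merged cluster DGLPST
  updated: d(DGLPST,Q)=247/6
iteration 6: select DGLPST,Q (d=247/6); attach at lengths (25/12, 247/12); label the merged cluster DGLPQST
final tree: (((((D:3/2,S:3/2):5,G:13/2):25/3,(P:2,T:2):77/6):11/3,L:37/2):25/12,Q:247/12)
total length: 169/2

(((((D:3/2,S:3/2):5,G:13/2):25/3,(P:2,T:2):77/6):11/3,L:37/2):25/12,Q:247/12)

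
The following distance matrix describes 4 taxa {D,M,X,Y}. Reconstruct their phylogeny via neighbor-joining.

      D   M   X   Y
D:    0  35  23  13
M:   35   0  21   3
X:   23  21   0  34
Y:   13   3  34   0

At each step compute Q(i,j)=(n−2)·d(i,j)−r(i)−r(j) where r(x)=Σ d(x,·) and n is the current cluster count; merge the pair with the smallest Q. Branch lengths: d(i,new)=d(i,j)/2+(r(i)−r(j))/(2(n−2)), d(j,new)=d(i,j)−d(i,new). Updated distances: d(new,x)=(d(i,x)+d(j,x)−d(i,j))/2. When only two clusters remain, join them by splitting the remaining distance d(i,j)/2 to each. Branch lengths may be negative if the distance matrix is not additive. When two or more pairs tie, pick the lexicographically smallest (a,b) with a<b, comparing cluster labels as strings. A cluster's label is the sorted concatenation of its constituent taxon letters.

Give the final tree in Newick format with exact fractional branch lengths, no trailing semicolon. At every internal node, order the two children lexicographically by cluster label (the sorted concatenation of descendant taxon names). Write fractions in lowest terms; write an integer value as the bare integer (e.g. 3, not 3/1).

1. join D+X (d=23, Q=-103) ⇒ DX; edges |D|=39/4, |X|=53/4
  updated: d(DX,M)=33/2, d(DX,Y)=12
2. join DX+M (d=33/2, Q=-63/2) ⇒ DMX; edges |DX|=51/4, |M|=15/4
  updated: d(DMX,Y)=-3/4
3. join DMX+Y (d=-3/4) ⇒ DMXY; edges |DMX|=-3/8, |Y|=-3/8
final tree: (((D:39/4,X:53/4):51/4,M:15/4):-3/8,Y:-3/8)
total length: 155/4

(((D:39/4,X:53/4):51/4,M:15/4):-3/8,Y:-3/8)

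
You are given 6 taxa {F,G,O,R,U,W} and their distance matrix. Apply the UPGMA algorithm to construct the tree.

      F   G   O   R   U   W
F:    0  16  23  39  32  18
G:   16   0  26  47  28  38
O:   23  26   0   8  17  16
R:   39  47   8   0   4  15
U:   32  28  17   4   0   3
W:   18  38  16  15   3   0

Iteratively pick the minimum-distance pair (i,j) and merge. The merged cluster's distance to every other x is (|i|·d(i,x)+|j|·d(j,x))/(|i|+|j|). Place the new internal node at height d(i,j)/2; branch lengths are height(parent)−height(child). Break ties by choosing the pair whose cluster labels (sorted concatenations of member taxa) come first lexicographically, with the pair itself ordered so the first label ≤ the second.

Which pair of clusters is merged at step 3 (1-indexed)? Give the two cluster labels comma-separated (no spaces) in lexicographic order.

OR,UW

iteration 1: select U,W (d=3); attach at lengths (3/2, 3/2); label the merged cluster UW
  updated: d(F,UW)=25, d(G,UW)=33, d(O,UW)=33/2, d(R,UW)=19/2
iteration 2: select O,R (d=8); attach at lengths (4, 4); label the merged cluster OR
  updated: d(F,OR)=31, d(G,OR)=73/2, d(OR,UW)=13
iteration 3: select OR,UW (d=13); attach at lengths (5/2, 5); label the merged cluster ORUW
  updated: d(F,ORUW)=28, d(G,ORUW)=139/4
iteration 4: select F,G (d=16); attach at lengths (8, 8); label the merged cluster FG
  updated: d(FG,ORUW)=251/8
iteration 5: select FG,ORUW (d=251/8); attach at lengths (123/16, 147/16); label the merged cluster FGORUW
final tree: ((F:8,G:8):123/16,((O:4,R:4):5/2,(U:3/2,W:3/2):5):147/16)
total length: 411/8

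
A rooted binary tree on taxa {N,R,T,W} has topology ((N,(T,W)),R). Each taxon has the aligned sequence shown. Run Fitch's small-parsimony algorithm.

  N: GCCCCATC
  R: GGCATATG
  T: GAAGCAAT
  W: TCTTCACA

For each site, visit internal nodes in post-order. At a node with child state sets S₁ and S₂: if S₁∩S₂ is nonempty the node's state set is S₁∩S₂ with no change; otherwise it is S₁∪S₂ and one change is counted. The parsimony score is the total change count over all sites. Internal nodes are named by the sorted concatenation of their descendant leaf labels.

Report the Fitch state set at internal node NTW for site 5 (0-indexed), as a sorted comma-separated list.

A

TW@0: {G} ∪ {T} = {G,T} (union, +1)
NTW@0: {G} ∩ {G,T} = {G} (intersection, +0)
NRTW@0: {G} ∩ {G} = {G} (intersection, +0)
TW@1: {A} ∪ {C} = {A,C} (union, +1)
NTW@1: {C} ∩ {A,C} = {C} (intersection, +0)
NRTW@1: {C} ∪ {G} = {C,G} (union, +1)
TW@2: {A} ∪ {T} = {A,T} (union, +1)
NTW@2: {C} ∪ {A,T} = {A,C,T} (union, +1)
NRTW@2: {A,C,T} ∩ {C} = {C} (intersection, +0)
TW@3: {G} ∪ {T} = {G,T} (union, +1)
NTW@3: {C} ∪ {G,T} = {C,G,T} (union, +1)
NRTW@3: {C,G,T} ∪ {A} = {A,C,G,T} (union, +1)
TW@4: {C} ∩ {C} = {C} (intersection, +0)
NTW@4: {C} ∩ {C} = {C} (intersection, +0)
NRTW@4: {C} ∪ {T} = {C,T} (union, +1)
TW@5: {A} ∩ {A} = {A} (intersection, +0)
NTW@5: {A} ∩ {A} = {A} (intersection, +0)
NRTW@5: {A} ∩ {A} = {A} (intersection, +0)
TW@6: {A} ∪ {C} = {A,C} (union, +1)
NTW@6: {T} ∪ {A,C} = {A,C,T} (union, +1)
NRTW@6: {A,C,T} ∩ {T} = {T} (intersection, +0)
TW@7: {T} ∪ {A} = {A,T} (union, +1)
NTW@7: {C} ∪ {A,T} = {A,C,T} (union, +1)
NRTW@7: {A,C,T} ∪ {G} = {A,C,G,T} (union, +1)
per-site changes: [1, 2, 2, 3, 1, 0, 2, 3]; total = 14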